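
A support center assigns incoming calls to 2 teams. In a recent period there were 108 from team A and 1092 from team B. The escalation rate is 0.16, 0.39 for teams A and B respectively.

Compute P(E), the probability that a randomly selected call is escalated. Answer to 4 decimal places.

0.3693

Total: 108 + 1092 = 1200.
P(A) = 108/1200 = 0.09. P(B) = 1092/1200 = 0.91.
Using total probability over the partition,
P(E) = P(E|A)·P(A) + P(E|B)·P(B)
      = 0.16·0.09 + 0.39·0.91
      = 0.0144 + 0.3549 = 0.3693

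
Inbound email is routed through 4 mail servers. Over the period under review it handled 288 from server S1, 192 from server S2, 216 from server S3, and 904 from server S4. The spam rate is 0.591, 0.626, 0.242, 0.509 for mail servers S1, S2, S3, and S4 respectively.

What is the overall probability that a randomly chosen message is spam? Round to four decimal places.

Total: 288 + 192 + 216 + 904 = 1600.
P(S1) = 288/1600 = 0.18. P(S2) = 192/1600 = 0.12. P(S3) = 216/1600 = 0.135. P(S4) = 904/1600 = 0.565.
P(S) = P(S|S1)·P(S1) + P(S|S2)·P(S2) + P(S|S3)·P(S3) + P(S|S4)·P(S4)
      = 0.591·0.18 + 0.626·0.12 + 0.242·0.135 + 0.509·0.565
      = 0.10638 + 0.07512 + 0.03267 + 0.287585 = 0.501755

P(S) ≈ 0.5018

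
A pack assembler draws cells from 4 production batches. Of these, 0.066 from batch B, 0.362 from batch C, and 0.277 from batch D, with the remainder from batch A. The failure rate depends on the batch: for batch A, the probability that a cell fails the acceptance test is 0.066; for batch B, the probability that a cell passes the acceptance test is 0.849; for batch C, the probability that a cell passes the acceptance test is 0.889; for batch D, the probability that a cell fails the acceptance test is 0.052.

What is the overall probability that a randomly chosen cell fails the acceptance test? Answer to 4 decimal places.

P(A) = 1 − (0.066 + 0.362 + 0.277) = 0.295.
P(F|B) = 1 − 0.849 = 0.151.
P(F|C) = 1 − 0.889 = 0.111.
P(F) = P(F|A)·P(A) + P(F|B)·P(B) + P(F|C)·P(C) + P(F|D)·P(D)
      = 0.066·0.295 + 0.151·0.066 + 0.111·0.362 + 0.052·0.277
      = 0.01947 + 0.009966 + 0.040182 + 0.014404 = 0.084022

0.0840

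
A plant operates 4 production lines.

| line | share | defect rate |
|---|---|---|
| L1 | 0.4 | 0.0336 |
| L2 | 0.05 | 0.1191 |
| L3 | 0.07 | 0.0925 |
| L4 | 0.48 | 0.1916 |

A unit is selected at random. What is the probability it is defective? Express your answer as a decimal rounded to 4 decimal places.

P(D) ≈ 0.1178

Summing over the partition,
P(D) = P(D|L1)·P(L1) + P(D|L2)·P(L2) + P(D|L3)·P(L3) + P(D|L4)·P(L4)
      = 0.0336·0.4 + 0.1191·0.05 + 0.0925·0.07 + 0.1916·0.48
      = 0.01344 + 0.005955 + 0.006475 + 0.091968 = 0.117838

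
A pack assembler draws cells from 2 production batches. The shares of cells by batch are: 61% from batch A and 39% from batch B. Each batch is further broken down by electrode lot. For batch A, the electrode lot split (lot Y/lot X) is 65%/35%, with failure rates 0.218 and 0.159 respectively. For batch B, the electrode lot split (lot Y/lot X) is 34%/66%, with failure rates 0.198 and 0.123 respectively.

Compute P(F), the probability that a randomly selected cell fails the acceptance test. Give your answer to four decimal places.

P(F|A) = 0.65·0.218 + 0.35·0.159 = 0.1417 + 0.05565 = 0.19735
P(F|B) = 0.34·0.198 + 0.66·0.123 = 0.06732 + 0.08118 = 0.1485
Then overall,
P(F) = 0.61·0.19735 + 0.39·0.1485
      = 0.1203835 + 0.057915 = 0.1782985

P(F) ≈ 0.1783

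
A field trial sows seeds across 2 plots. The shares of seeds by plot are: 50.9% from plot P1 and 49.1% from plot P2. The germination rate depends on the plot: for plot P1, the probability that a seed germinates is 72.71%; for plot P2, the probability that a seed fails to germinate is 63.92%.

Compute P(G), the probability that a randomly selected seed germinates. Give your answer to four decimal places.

P(G|P2) = 1 − 0.6392 = 0.3608.
P(G) = P(G|P1)·P(P1) + P(G|P2)·P(P2)
      = 0.7271·0.509 + 0.3608·0.491
      = 0.3700939 + 0.1771528 = 0.5472467

0.5472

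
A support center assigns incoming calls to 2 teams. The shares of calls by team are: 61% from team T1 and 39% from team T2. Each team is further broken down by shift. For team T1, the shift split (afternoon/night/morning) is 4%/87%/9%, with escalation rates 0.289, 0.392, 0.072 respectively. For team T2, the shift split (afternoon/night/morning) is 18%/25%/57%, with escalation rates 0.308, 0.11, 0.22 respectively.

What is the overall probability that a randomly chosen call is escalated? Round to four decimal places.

P(E|T1) = 0.04·0.289 + 0.87·0.392 + 0.09·0.072 = 0.01156 + 0.34104 + 0.00648 = 0.35908
P(E|T2) = 0.18·0.308 + 0.25·0.11 + 0.57·0.22 = 0.05544 + 0.0275 + 0.1254 = 0.20834
By total probability over the outer partition,
P(E) = 0.61·0.35908 + 0.39·0.20834
      = 0.2190388 + 0.0812526 = 0.3002914

P(E) ≈ 0.3003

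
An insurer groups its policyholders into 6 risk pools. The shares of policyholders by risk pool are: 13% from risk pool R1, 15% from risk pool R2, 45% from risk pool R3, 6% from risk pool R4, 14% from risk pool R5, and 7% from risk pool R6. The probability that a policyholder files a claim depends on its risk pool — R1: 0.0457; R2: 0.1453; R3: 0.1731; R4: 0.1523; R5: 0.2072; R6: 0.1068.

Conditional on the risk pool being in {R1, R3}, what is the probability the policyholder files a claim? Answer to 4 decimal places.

0.1445

Let S = {R1, R3}.
P(S) = 0.13 + 0.45 = 0.58.
P(C ∩ S) = 0.0457·0.13 + 0.1731·0.45 = 0.005941 + 0.077895 = 0.083836.
P(C | S) = 0.083836 / 0.58 = 0.144545…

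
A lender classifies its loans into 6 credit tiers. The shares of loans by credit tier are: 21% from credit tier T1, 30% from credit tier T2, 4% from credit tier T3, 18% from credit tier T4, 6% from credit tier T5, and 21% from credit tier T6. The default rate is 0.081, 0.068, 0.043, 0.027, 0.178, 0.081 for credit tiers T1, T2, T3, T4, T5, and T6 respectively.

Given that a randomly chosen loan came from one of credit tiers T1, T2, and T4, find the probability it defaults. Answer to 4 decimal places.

0.0613

Let S = {T1, T2, T4}.
P(S) = 0.21 + 0.3 + 0.18 = 0.69.
P(D ∩ S) = 0.081·0.21 + 0.068·0.3 + 0.027·0.18 = 0.01701 + 0.0204 + 0.00486 = 0.04227.
P(D | S) = 0.04227 / 0.69 = 0.061261…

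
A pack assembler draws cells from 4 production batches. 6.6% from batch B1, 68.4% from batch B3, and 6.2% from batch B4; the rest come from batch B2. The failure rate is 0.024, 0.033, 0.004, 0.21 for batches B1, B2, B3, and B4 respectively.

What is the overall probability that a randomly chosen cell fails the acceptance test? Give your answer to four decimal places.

P(F) ≈ 0.0235

P(B2) = 1 − (0.066 + 0.684 + 0.062) = 0.188.
Summing over the partition,
P(F) = P(F|B1)·P(B1) + P(F|B2)·P(B2) + P(F|B3)·P(B3) + P(F|B4)·P(B4)
      = 0.024·0.066 + 0.033·0.188 + 0.004·0.684 + 0.21·0.062
      = 0.001584 + 0.006204 + 0.002736 + 0.01302 = 0.023544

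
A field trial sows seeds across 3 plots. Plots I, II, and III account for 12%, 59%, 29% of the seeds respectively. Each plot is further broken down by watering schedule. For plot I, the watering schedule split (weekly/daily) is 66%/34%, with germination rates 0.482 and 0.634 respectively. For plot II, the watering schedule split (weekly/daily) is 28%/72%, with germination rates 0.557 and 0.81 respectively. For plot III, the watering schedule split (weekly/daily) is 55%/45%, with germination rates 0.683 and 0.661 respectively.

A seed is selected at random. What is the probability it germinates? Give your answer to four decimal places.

P(G|I) = 0.66·0.482 + 0.34·0.634 = 0.31812 + 0.21556 = 0.53368
P(G|II) = 0.28·0.557 + 0.72·0.81 = 0.15596 + 0.5832 = 0.73916
P(G|III) = 0.55·0.683 + 0.45·0.661 = 0.37565 + 0.29745 = 0.6731
Then overall,
P(G) = 0.12·0.53368 + 0.59·0.73916 + 0.29·0.6731
      = 0.0640416 + 0.4361044 + 0.195199 = 0.695345

0.6953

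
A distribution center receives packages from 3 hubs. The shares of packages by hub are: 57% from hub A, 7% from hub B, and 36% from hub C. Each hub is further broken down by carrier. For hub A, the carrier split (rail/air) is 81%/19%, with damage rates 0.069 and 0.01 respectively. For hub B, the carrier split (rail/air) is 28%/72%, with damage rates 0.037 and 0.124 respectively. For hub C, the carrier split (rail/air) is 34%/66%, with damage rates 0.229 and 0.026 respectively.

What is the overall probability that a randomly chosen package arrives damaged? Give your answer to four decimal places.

0.0741

P(D|A) = 0.81·0.069 + 0.19·0.01 = 0.05589 + 0.0019 = 0.05779
P(D|B) = 0.28·0.037 + 0.72·0.124 = 0.01036 + 0.08928 = 0.09964
P(D|C) = 0.34·0.229 + 0.66·0.026 = 0.07786 + 0.01716 = 0.09502
By total probability over the outer partition,
P(D) = 0.57·0.05779 + 0.07·0.09964 + 0.36·0.09502
      = 0.0329403 + 0.0069748 + 0.0342072 = 0.0741223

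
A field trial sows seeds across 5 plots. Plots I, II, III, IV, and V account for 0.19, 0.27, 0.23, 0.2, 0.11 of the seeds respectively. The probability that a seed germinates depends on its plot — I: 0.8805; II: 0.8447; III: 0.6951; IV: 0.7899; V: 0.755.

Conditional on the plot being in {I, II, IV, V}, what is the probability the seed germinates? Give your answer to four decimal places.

Let S = {I, II, IV, V}.
P(S) = 0.19 + 0.27 + 0.2 + 0.11 = 0.77.
P(G ∩ S) = 0.8805·0.19 + 0.8447·0.27 + 0.7899·0.2 + 0.755·0.11 = 0.167295 + 0.228069 + 0.15798 + 0.08305 = 0.636394.
P(G | S) = 0.636394 / 0.77 = 0.826486…

0.8265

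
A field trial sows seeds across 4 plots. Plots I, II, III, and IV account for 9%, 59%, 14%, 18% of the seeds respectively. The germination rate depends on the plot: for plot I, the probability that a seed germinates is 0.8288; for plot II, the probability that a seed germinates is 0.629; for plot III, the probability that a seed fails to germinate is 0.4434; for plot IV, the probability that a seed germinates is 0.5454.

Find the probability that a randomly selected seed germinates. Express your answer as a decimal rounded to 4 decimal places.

0.6218

P(G|III) = 1 − 0.4434 = 0.5566.
P(G) = P(G|I)·P(I) + P(G|II)·P(II) + P(G|III)·P(III) + P(G|IV)·P(IV)
      = 0.8288·0.09 + 0.629·0.59 + 0.5566·0.14 + 0.5454·0.18
      = 0.074592 + 0.37111 + 0.077924 + 0.098172 = 0.621798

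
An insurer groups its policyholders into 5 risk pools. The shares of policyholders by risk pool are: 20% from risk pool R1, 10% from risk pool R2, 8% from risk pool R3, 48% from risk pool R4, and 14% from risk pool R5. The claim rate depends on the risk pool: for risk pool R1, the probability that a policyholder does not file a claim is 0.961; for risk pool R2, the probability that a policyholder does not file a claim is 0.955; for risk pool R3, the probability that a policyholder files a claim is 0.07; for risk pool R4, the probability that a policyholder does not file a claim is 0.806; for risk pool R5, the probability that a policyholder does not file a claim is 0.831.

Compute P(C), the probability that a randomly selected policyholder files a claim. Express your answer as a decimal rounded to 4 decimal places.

0.1347

P(C|R1) = 1 − 0.961 = 0.039.
P(C|R2) = 1 − 0.955 = 0.045.
P(C|R4) = 1 − 0.806 = 0.194.
P(C|R5) = 1 − 0.831 = 0.169.
By the law of total probability,
P(C) = P(C|R1)·P(R1) + P(C|R2)·P(R2) + P(C|R3)·P(R3) + P(C|R4)·P(R4) + P(C|R5)·P(R5)
      = 0.039·0.2 + 0.045·0.1 + 0.07·0.08 + 0.194·0.48 + 0.169·0.14
      = 0.0078 + 0.0045 + 0.0056 + 0.09312 + 0.02366 = 0.13468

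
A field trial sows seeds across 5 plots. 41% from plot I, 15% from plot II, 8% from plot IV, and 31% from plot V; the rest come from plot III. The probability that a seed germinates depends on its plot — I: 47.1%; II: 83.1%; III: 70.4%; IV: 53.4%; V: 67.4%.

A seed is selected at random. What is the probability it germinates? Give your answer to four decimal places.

P(III) = 1 − (0.41 + 0.15 + 0.08 + 0.31) = 0.05.
Summing over the partition,
P(G) = P(G|I)·P(I) + P(G|II)·P(II) + P(G|III)·P(III) + P(G|IV)·P(IV) + P(G|V)·P(V)
      = 0.471·0.41 + 0.831·0.15 + 0.704·0.05 + 0.534·0.08 + 0.674·0.31
      = 0.19311 + 0.12465 + 0.0352 + 0.04272 + 0.20894 = 0.60462

0.6046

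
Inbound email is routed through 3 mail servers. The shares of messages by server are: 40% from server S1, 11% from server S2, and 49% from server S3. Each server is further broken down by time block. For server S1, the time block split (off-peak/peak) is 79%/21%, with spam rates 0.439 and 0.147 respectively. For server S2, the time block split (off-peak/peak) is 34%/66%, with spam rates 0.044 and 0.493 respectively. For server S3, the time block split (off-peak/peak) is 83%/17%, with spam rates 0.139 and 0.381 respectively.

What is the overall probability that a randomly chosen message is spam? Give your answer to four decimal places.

P(S|S1) = 0.79·0.439 + 0.21·0.147 = 0.34681 + 0.03087 = 0.37768
P(S|S2) = 0.34·0.044 + 0.66·0.493 = 0.01496 + 0.32538 = 0.34034
P(S|S3) = 0.83·0.139 + 0.17·0.381 = 0.11537 + 0.06477 = 0.18014
By total probability over the outer partition,
P(S) = 0.4·0.37768 + 0.11·0.34034 + 0.49·0.18014
      = 0.151072 + 0.0374374 + 0.0882686 = 0.276778

P(S) ≈ 0.2768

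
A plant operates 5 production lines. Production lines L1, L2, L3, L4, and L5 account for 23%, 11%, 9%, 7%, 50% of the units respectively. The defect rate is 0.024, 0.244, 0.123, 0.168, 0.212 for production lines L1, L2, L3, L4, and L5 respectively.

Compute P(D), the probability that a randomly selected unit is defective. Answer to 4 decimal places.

P(D) = P(D|L1)·P(L1) + P(D|L2)·P(L2) + P(D|L3)·P(L3) + P(D|L4)·P(L4) + P(D|L5)·P(L5)
      = 0.024·0.23 + 0.244·0.11 + 0.123·0.09 + 0.168·0.07 + 0.212·0.5
      = 0.00552 + 0.02684 + 0.01107 + 0.01176 + 0.106 = 0.16119

P(D) ≈ 0.1612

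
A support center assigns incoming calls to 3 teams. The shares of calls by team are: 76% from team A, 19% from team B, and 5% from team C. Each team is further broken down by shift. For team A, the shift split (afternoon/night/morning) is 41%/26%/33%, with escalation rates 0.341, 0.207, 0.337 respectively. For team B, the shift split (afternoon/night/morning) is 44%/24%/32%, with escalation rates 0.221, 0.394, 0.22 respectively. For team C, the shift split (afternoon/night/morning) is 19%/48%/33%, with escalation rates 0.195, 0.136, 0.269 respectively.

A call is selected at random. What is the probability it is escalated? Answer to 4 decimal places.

P(E) ≈ 0.2911

P(E|A) = 0.41·0.341 + 0.26·0.207 + 0.33·0.337 = 0.13981 + 0.05382 + 0.11121 = 0.30484
P(E|B) = 0.44·0.221 + 0.24·0.394 + 0.32·0.22 = 0.09724 + 0.09456 + 0.0704 = 0.2622
P(E|C) = 0.19·0.195 + 0.48·0.136 + 0.33·0.269 = 0.03705 + 0.06528 + 0.08877 = 0.1911
Then overall,
P(E) = 0.76·0.30484 + 0.19·0.2622 + 0.05·0.1911
      = 0.2316784 + 0.049818 + 0.009555 = 0.2910514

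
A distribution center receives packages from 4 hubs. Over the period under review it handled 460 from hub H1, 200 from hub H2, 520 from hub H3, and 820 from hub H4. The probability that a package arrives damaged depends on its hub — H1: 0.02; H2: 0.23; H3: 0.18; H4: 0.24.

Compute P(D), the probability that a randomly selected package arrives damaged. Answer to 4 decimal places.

0.1728

Total: 460 + 200 + 520 + 820 = 2000.
P(H1) = 460/2000 = 0.23. P(H2) = 200/2000 = 0.1. P(H3) = 520/2000 = 0.26. P(H4) = 820/2000 = 0.41.
Using total probability over the partition,
P(D) = P(D|H1)·P(H1) + P(D|H2)·P(H2) + P(D|H3)·P(H3) + P(D|H4)·P(H4)
      = 0.02·0.23 + 0.23·0.1 + 0.18·0.26 + 0.24·0.41
      = 0.0046 + 0.023 + 0.0468 + 0.0984 = 0.1728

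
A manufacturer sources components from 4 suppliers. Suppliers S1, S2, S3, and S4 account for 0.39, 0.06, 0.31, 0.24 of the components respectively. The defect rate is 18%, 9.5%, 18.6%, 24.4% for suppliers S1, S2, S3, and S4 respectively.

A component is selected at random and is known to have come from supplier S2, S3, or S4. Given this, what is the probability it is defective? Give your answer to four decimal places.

0.1999

Let S = {S2, S3, S4}.
P(S) = 0.06 + 0.31 + 0.24 = 0.61.
P(D ∩ S) = 0.095·0.06 + 0.186·0.31 + 0.244·0.24 = 0.0057 + 0.05766 + 0.05856 = 0.12192.
P(D | S) = 0.12192 / 0.61 = 0.199869…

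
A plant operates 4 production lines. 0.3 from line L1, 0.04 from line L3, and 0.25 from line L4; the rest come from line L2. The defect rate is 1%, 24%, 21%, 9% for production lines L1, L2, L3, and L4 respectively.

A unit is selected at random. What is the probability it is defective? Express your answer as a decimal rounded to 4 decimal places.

P(L2) = 1 − (0.3 + 0.04 + 0.25) = 0.41.
P(D) = P(D|L1)·P(L1) + P(D|L2)·P(L2) + P(D|L3)·P(L3) + P(D|L4)·P(L4)
      = 0.01·0.3 + 0.24·0.41 + 0.21·0.04 + 0.09·0.25
      = 0.003 + 0.0984 + 0.0084 + 0.0225 = 0.1323

0.1323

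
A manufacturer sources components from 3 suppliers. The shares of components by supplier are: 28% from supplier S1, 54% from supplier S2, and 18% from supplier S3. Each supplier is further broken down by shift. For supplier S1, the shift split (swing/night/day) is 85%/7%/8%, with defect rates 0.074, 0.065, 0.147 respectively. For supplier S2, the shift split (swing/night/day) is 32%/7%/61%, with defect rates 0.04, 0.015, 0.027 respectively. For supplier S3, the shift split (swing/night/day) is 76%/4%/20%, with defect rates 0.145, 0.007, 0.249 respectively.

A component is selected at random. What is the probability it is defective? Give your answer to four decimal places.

P(D|S1) = 0.85·0.074 + 0.07·0.065 + 0.08·0.147 = 0.0629 + 0.00455 + 0.01176 = 0.07921
P(D|S2) = 0.32·0.04 + 0.07·0.015 + 0.61·0.027 = 0.0128 + 0.00105 + 0.01647 = 0.03032
P(D|S3) = 0.76·0.145 + 0.04·0.007 + 0.2·0.249 = 0.1102 + 0.00028 + 0.0498 = 0.16028
By total probability over the outer partition,
P(D) = 0.28·0.07921 + 0.54·0.03032 + 0.18·0.16028
      = 0.0221788 + 0.0163728 + 0.0288504 = 0.067402

P(D) ≈ 0.0674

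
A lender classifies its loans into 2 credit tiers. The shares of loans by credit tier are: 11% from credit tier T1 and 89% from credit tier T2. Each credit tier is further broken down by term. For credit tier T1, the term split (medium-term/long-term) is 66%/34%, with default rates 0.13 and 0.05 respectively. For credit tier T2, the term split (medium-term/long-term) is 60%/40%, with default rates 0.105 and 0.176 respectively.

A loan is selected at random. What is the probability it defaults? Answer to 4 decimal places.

P(D|T1) = 0.66·0.13 + 0.34·0.05 = 0.0858 + 0.017 = 0.1028
P(D|T2) = 0.6·0.105 + 0.4·0.176 = 0.063 + 0.0704 = 0.1334
By total probability over the outer partition,
P(D) = 0.11·0.1028 + 0.89·0.1334
      = 0.011308 + 0.118726 = 0.130034

P(D) ≈ 0.1300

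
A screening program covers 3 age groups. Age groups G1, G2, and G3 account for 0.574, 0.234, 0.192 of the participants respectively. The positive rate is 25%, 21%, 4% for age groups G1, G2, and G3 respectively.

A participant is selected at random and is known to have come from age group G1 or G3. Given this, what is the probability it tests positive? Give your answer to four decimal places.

P(T|S) ≈ 0.1974

Let S = {G1, G3}.
P(S) = 0.574 + 0.192 = 0.766.
P(T ∩ S) = 0.25·0.574 + 0.04·0.192 = 0.1435 + 0.00768 = 0.15118.
P(T | S) = 0.15118 / 0.766 = 0.197363…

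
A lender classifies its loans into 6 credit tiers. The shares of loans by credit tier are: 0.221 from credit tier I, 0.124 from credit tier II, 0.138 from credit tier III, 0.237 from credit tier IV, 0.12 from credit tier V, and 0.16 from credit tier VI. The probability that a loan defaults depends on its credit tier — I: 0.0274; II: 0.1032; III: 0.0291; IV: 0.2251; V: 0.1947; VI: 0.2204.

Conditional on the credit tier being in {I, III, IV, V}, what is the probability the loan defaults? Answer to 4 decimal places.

P(D|S) ≈ 0.1212

Let S = {I, III, IV, V}.
P(S) = 0.221 + 0.138 + 0.237 + 0.12 = 0.716.
P(D ∩ S) = 0.0274·0.221 + 0.0291·0.138 + 0.2251·0.237 + 0.1947·0.12 = 0.0060554 + 0.0040158 + 0.0533487 + 0.023364 = 0.0867839.
P(D | S) = 0.0867839 / 0.716 = 0.121207…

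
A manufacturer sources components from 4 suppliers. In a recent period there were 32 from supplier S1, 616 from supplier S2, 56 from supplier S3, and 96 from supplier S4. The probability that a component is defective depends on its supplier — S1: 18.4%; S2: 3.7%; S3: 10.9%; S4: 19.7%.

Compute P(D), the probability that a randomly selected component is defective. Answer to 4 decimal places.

Total: 32 + 616 + 56 + 96 = 800.
P(S1) = 32/800 = 0.04. P(S2) = 616/800 = 0.77. P(S3) = 56/800 = 0.07. P(S4) = 96/800 = 0.12.
Summing over the partition,
P(D) = P(D|S1)·P(S1) + P(D|S2)·P(S2) + P(D|S3)·P(S3) + P(D|S4)·P(S4)
      = 0.184·0.04 + 0.037·0.77 + 0.109·0.07 + 0.197·0.12
      = 0.00736 + 0.02849 + 0.00763 + 0.02364 = 0.06712

0.0671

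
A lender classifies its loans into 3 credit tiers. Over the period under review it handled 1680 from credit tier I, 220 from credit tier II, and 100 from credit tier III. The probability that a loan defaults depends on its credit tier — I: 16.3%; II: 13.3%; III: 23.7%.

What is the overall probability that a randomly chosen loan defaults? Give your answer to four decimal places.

Total: 1680 + 220 + 100 = 2000.
P(I) = 1680/2000 = 0.84. P(II) = 220/2000 = 0.11. P(III) = 100/2000 = 0.05.
P(D) = P(D|I)·P(I) + P(D|II)·P(II) + P(D|III)·P(III)
      = 0.163·0.84 + 0.133·0.11 + 0.237·0.05
      = 0.13692 + 0.01463 + 0.01185 = 0.1634

P(D) ≈ 0.1634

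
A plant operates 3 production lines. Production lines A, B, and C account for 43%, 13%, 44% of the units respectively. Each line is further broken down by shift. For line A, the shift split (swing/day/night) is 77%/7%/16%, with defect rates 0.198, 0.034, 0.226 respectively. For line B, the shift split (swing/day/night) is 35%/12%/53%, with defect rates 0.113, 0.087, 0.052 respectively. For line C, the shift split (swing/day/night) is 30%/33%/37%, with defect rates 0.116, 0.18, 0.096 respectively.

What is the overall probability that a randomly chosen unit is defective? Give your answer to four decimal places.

0.1493

P(D|A) = 0.77·0.198 + 0.07·0.034 + 0.16·0.226 = 0.15246 + 0.00238 + 0.03616 = 0.191
P(D|B) = 0.35·0.113 + 0.12·0.087 + 0.53·0.052 = 0.03955 + 0.01044 + 0.02756 = 0.07755
P(D|C) = 0.3·0.116 + 0.33·0.18 + 0.37·0.096 = 0.0348 + 0.0594 + 0.03552 = 0.12972
Then overall,
P(D) = 0.43·0.191 + 0.13·0.07755 + 0.44·0.12972
      = 0.08213 + 0.0100815 + 0.0570768 = 0.1492883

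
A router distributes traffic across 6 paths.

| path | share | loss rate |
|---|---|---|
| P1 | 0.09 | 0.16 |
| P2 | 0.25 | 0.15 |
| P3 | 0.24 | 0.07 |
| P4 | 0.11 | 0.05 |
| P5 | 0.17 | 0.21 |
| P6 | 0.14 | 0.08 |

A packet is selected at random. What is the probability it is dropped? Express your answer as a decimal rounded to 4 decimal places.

P(L) = P(L|P1)·P(P1) + P(L|P2)·P(P2) + P(L|P3)·P(P3) + P(L|P4)·P(P4) + P(L|P5)·P(P5) + P(L|P6)·P(P6)
      = 0.16·0.09 + 0.15·0.25 + 0.07·0.24 + 0.05·0.11 + 0.21·0.17 + 0.08·0.14
      = 0.0144 + 0.0375 + 0.0168 + 0.0055 + 0.0357 + 0.0112 = 0.1211

0.1211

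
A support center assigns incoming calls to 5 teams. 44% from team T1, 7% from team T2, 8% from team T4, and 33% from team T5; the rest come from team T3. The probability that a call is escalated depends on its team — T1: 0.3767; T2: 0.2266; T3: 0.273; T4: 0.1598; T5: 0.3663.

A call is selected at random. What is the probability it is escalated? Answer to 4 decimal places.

P(T3) = 1 − (0.44 + 0.07 + 0.08 + 0.33) = 0.08.
P(E) = P(E|T1)·P(T1) + P(E|T2)·P(T2) + P(E|T3)·P(T3) + P(E|T4)·P(T4) + P(E|T5)·P(T5)
      = 0.3767·0.44 + 0.2266·0.07 + 0.273·0.08 + 0.1598·0.08 + 0.3663·0.33
      = 0.165748 + 0.015862 + 0.02184 + 0.012784 + 0.120879 = 0.337113

P(E) ≈ 0.3371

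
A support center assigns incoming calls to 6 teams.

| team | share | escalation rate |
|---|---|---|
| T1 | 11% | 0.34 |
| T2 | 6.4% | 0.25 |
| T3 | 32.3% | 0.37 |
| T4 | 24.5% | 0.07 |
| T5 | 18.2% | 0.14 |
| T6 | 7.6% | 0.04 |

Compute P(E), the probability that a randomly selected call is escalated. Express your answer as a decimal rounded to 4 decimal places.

P(E) = P(E|T1)·P(T1) + P(E|T2)·P(T2) + P(E|T3)·P(T3) + P(E|T4)·P(T4) + P(E|T5)·P(T5) + P(E|T6)·P(T6)
      = 0.34·0.11 + 0.25·0.064 + 0.37·0.323 + 0.07·0.245 + 0.14·0.182 + 0.04·0.076
      = 0.0374 + 0.016 + 0.11951 + 0.01715 + 0.02548 + 0.00304 = 0.21858

P(E) ≈ 0.2186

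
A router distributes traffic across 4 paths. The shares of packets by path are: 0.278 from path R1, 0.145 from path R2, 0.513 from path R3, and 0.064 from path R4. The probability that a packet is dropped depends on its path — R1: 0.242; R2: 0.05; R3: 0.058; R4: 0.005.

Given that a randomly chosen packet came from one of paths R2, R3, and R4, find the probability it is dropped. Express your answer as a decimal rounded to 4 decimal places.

Let S = {R2, R3, R4}.
P(S) = 0.145 + 0.513 + 0.064 = 0.722.
P(L ∩ S) = 0.05·0.145 + 0.058·0.513 + 0.005·0.064 = 0.00725 + 0.029754 + 0.00032 = 0.037324.
P(L | S) = 0.037324 / 0.722 = 0.051695…

0.0517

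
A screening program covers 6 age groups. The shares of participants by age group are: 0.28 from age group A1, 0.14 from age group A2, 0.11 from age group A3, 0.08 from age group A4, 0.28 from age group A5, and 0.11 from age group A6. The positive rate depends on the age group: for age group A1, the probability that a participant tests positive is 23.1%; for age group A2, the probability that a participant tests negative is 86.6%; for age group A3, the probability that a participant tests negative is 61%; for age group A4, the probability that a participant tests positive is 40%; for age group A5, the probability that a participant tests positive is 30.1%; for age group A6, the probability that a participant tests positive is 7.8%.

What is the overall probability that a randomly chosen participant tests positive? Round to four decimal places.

P(T) ≈ 0.2512

P(T|A2) = 1 − 0.866 = 0.134.
P(T|A3) = 1 − 0.61 = 0.39.
By the law of total probability,
P(T) = P(T|A1)·P(A1) + P(T|A2)·P(A2) + P(T|A3)·P(A3) + P(T|A4)·P(A4) + P(T|A5)·P(A5) + P(T|A6)·P(A6)
      = 0.231·0.28 + 0.134·0.14 + 0.39·0.11 + 0.4·0.08 + 0.301·0.28 + 0.078·0.11
      = 0.06468 + 0.01876 + 0.0429 + 0.032 + 0.08428 + 0.00858 = 0.2512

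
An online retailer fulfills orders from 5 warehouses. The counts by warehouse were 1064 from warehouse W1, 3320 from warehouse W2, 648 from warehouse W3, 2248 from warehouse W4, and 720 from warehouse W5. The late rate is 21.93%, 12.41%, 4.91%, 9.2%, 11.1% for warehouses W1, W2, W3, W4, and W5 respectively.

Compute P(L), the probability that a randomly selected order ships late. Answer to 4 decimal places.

0.1205

Total: 1064 + 3320 + 648 + 2248 + 720 = 8000.
P(W1) = 1064/8000 = 0.133. P(W2) = 3320/8000 = 0.415. P(W3) = 648/8000 = 0.081. P(W4) = 2248/8000 = 0.281. P(W5) = 720/8000 = 0.09.
Using total probability over the partition,
P(L) = P(L|W1)·P(W1) + P(L|W2)·P(W2) + P(L|W3)·P(W3) + P(L|W4)·P(W4) + P(L|W5)·P(W5)
      = 0.2193·0.133 + 0.1241·0.415 + 0.0491·0.081 + 0.092·0.281 + 0.111·0.09
      = 0.0291669 + 0.0515015 + 0.0039771 + 0.025852 + 0.00999 = 0.1204875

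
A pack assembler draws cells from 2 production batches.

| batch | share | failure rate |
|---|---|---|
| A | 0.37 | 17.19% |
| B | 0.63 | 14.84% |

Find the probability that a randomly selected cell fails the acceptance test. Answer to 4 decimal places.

Summing over the partition,
P(F) = P(F|A)·P(A) + P(F|B)·P(B)
      = 0.1719·0.37 + 0.1484·0.63
      = 0.063603 + 0.093492 = 0.157095

P(F) ≈ 0.1571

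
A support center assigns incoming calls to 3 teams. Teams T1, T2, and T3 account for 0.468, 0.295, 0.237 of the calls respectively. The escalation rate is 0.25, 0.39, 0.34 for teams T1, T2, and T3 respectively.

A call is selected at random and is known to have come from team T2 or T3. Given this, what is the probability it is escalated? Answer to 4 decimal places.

Let S = {T2, T3}.
P(S) = 0.295 + 0.237 = 0.532.
P(E ∩ S) = 0.39·0.295 + 0.34·0.237 = 0.11505 + 0.08058 = 0.19563.
P(E | S) = 0.19563 / 0.532 = 0.367726…

P(E|S) ≈ 0.3677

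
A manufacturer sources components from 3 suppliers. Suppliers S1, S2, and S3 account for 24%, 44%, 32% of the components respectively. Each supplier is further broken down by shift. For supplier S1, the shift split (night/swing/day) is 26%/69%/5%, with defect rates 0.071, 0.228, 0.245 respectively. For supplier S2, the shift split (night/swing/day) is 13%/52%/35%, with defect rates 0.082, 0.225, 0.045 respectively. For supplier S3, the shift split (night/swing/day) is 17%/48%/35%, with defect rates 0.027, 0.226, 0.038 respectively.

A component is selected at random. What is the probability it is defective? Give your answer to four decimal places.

P(D) ≈ 0.1487

P(D|S1) = 0.26·0.071 + 0.69·0.228 + 0.05·0.245 = 0.01846 + 0.15732 + 0.01225 = 0.18803
P(D|S2) = 0.13·0.082 + 0.52·0.225 + 0.35·0.045 = 0.01066 + 0.117 + 0.01575 = 0.14341
P(D|S3) = 0.17·0.027 + 0.48·0.226 + 0.35·0.038 = 0.00459 + 0.10848 + 0.0133 = 0.12637
By total probability over the outer partition,
P(D) = 0.24·0.18803 + 0.44·0.14341 + 0.32·0.12637
      = 0.0451272 + 0.0631004 + 0.0404384 = 0.148666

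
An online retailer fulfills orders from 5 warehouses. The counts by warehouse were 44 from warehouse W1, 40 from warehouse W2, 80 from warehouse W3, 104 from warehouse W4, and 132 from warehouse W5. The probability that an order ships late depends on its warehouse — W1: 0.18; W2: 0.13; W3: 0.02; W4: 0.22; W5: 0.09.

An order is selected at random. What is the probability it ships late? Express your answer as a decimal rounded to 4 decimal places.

Total: 44 + 40 + 80 + 104 + 132 = 400.
P(W1) = 44/400 = 0.11. P(W2) = 40/400 = 0.1. P(W3) = 80/400 = 0.2. P(W4) = 104/400 = 0.26. P(W5) = 132/400 = 0.33.
Using total probability over the partition,
P(L) = P(L|W1)·P(W1) + P(L|W2)·P(W2) + P(L|W3)·P(W3) + P(L|W4)·P(W4) + P(L|W5)·P(W5)
      = 0.18·0.11 + 0.13·0.1 + 0.02·0.2 + 0.22·0.26 + 0.09·0.33
      = 0.0198 + 0.013 + 0.004 + 0.0572 + 0.0297 = 0.1237

0.1237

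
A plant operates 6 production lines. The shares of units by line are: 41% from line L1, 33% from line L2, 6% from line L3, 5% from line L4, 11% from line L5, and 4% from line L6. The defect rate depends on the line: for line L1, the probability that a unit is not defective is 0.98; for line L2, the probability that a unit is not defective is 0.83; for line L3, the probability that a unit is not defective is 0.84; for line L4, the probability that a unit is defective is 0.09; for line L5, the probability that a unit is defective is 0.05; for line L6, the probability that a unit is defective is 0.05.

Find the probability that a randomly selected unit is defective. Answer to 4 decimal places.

P(D|L1) = 1 − 0.98 = 0.02.
P(D|L2) = 1 − 0.83 = 0.17.
P(D|L3) = 1 − 0.84 = 0.16.
By the law of total probability,
P(D) = P(D|L1)·P(L1) + P(D|L2)·P(L2) + P(D|L3)·P(L3) + P(D|L4)·P(L4) + P(D|L5)·P(L5) + P(D|L6)·P(L6)
      = 0.02·0.41 + 0.17·0.33 + 0.16·0.06 + 0.09·0.05 + 0.05·0.11 + 0.05·0.04
      = 0.0082 + 0.0561 + 0.0096 + 0.0045 + 0.0055 + 0.002 = 0.0859

0.0859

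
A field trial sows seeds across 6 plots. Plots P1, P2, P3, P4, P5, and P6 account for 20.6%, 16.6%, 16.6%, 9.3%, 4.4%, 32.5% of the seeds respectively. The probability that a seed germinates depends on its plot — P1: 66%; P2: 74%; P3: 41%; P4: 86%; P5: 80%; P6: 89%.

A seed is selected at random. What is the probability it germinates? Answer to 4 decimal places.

P(G) = P(G|P1)·P(P1) + P(G|P2)·P(P2) + P(G|P3)·P(P3) + P(G|P4)·P(P4) + P(G|P5)·P(P5) + P(G|P6)·P(P6)
      = 0.66·0.206 + 0.74·0.166 + 0.41·0.166 + 0.86·0.093 + 0.8·0.044 + 0.89·0.325
      = 0.13596 + 0.12284 + 0.06806 + 0.07998 + 0.0352 + 0.28925 = 0.73129

P(G) ≈ 0.7313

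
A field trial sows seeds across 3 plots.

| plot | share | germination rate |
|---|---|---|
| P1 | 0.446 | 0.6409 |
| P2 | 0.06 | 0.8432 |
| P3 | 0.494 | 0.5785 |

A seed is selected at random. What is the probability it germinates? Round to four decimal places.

P(G) ≈ 0.6222

P(G) = P(G|P1)·P(P1) + P(G|P2)·P(P2) + P(G|P3)·P(P3)
      = 0.6409·0.446 + 0.8432·0.06 + 0.5785·0.494
      = 0.2858414 + 0.050592 + 0.285779 = 0.6222124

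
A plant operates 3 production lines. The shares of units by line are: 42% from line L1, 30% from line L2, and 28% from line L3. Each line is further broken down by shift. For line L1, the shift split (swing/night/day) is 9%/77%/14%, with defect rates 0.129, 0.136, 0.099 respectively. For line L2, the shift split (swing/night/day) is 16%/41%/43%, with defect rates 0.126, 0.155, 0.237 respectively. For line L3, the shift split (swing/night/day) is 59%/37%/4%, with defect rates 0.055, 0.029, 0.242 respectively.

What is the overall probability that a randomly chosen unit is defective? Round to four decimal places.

P(D|L1) = 0.09·0.129 + 0.77·0.136 + 0.14·0.099 = 0.01161 + 0.10472 + 0.01386 = 0.13019
P(D|L2) = 0.16·0.126 + 0.41·0.155 + 0.43·0.237 = 0.02016 + 0.06355 + 0.10191 = 0.18562
P(D|L3) = 0.59·0.055 + 0.37·0.029 + 0.04·0.242 = 0.03245 + 0.01073 + 0.00968 = 0.05286
By total probability over the outer partition,
P(D) = 0.42·0.13019 + 0.3·0.18562 + 0.28·0.05286
      = 0.0546798 + 0.055686 + 0.0148008 = 0.1251666

0.1252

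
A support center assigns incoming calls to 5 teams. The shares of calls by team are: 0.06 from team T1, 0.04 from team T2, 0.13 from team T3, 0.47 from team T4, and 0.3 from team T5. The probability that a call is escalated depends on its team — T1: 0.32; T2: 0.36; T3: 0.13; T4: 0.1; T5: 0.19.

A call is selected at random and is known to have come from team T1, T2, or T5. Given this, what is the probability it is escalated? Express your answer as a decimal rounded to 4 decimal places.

Let S = {T1, T2, T5}.
P(S) = 0.06 + 0.04 + 0.3 = 0.4.
P(E ∩ S) = 0.32·0.06 + 0.36·0.04 + 0.19·0.3 = 0.0192 + 0.0144 + 0.057 = 0.0906.
P(E | S) = 0.0906 / 0.4 = 0.226500…

0.2265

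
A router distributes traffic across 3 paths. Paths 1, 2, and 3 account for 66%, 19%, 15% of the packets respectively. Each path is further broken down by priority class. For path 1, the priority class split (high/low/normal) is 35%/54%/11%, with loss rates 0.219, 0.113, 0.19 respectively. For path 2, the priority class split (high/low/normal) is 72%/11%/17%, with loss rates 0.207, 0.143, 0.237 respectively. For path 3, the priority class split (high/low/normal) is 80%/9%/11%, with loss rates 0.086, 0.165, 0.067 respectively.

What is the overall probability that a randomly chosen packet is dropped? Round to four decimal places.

0.1573

P(L|1) = 0.35·0.219 + 0.54·0.113 + 0.11·0.19 = 0.07665 + 0.06102 + 0.0209 = 0.15857
P(L|2) = 0.72·0.207 + 0.11·0.143 + 0.17·0.237 = 0.14904 + 0.01573 + 0.04029 = 0.20506
P(L|3) = 0.8·0.086 + 0.09·0.165 + 0.11·0.067 = 0.0688 + 0.01485 + 0.00737 = 0.09102
By total probability over the outer partition,
P(L) = 0.66·0.15857 + 0.19·0.20506 + 0.15·0.09102
      = 0.1046562 + 0.0389614 + 0.013653 = 0.1572706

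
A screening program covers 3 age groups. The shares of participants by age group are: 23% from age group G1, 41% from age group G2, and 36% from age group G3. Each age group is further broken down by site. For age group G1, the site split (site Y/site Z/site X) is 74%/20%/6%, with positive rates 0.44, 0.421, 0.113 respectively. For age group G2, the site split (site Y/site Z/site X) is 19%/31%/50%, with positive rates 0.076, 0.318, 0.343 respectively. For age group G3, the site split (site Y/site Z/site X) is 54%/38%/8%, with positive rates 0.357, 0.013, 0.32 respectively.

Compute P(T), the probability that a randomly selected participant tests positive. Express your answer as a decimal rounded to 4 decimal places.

P(T|G1) = 0.74·0.44 + 0.2·0.421 + 0.06·0.113 = 0.3256 + 0.0842 + 0.00678 = 0.41658
P(T|G2) = 0.19·0.076 + 0.31·0.318 + 0.5·0.343 = 0.01444 + 0.09858 + 0.1715 = 0.28452
P(T|G3) = 0.54·0.357 + 0.38·0.013 + 0.08·0.32 = 0.19278 + 0.00494 + 0.0256 = 0.22332
By total probability over the outer partition,
P(T) = 0.23·0.41658 + 0.41·0.28452 + 0.36·0.22332
      = 0.0958134 + 0.1166532 + 0.0803952 = 0.2928618

0.2929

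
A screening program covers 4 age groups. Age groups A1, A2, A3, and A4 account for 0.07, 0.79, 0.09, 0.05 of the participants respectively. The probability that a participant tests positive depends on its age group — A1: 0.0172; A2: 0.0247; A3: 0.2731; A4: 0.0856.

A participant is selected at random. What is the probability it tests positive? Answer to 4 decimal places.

P(T) = P(T|A1)·P(A1) + P(T|A2)·P(A2) + P(T|A3)·P(A3) + P(T|A4)·P(A4)
      = 0.0172·0.07 + 0.0247·0.79 + 0.2731·0.09 + 0.0856·0.05
      = 0.001204 + 0.019513 + 0.024579 + 0.00428 = 0.049576

P(T) ≈ 0.0496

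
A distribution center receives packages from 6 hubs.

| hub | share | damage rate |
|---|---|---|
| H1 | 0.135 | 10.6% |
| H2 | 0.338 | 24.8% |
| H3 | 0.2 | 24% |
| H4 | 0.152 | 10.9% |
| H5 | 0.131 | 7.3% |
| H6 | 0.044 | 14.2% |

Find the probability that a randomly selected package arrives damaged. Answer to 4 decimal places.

P(D) = P(D|H1)·P(H1) + P(D|H2)·P(H2) + P(D|H3)·P(H3) + P(D|H4)·P(H4) + P(D|H5)·P(H5) + P(D|H6)·P(H6)
      = 0.106·0.135 + 0.248·0.338 + 0.24·0.2 + 0.109·0.152 + 0.073·0.131 + 0.142·0.044
      = 0.01431 + 0.083824 + 0.048 + 0.016568 + 0.009563 + 0.006248 = 0.178513

P(D) ≈ 0.1785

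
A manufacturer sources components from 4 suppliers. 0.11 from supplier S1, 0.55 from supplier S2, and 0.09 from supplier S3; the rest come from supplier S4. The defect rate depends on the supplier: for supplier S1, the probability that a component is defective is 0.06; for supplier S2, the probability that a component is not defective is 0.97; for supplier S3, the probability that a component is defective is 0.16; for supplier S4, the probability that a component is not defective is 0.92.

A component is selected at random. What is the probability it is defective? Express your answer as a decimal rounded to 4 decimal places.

P(S4) = 1 − (0.11 + 0.55 + 0.09) = 0.25.
P(D|S2) = 1 − 0.97 = 0.03.
P(D|S4) = 1 − 0.92 = 0.08.
P(D) = P(D|S1)·P(S1) + P(D|S2)·P(S2) + P(D|S3)·P(S3) + P(D|S4)·P(S4)
      = 0.06·0.11 + 0.03·0.55 + 0.16·0.09 + 0.08·0.25
      = 0.0066 + 0.0165 + 0.0144 + 0.02 = 0.0575

P(D) ≈ 0.0575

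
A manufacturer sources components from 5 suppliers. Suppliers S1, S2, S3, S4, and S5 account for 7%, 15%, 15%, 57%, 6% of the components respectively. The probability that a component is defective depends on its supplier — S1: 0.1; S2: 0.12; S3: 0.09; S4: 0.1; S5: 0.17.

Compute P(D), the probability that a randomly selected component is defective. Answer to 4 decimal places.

0.1057

P(D) = P(D|S1)·P(S1) + P(D|S2)·P(S2) + P(D|S3)·P(S3) + P(D|S4)·P(S4) + P(D|S5)·P(S5)
      = 0.1·0.07 + 0.12·0.15 + 0.09·0.15 + 0.1·0.57 + 0.17·0.06
      = 0.007 + 0.018 + 0.0135 + 0.057 + 0.0102 = 0.1057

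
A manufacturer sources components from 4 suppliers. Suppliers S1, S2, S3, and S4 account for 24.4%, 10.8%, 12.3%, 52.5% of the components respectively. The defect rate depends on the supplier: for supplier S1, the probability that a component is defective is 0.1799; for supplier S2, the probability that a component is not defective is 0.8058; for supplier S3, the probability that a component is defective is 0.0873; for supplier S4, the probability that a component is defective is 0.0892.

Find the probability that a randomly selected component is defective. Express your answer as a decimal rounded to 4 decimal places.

P(D) ≈ 0.1224

P(D|S2) = 1 − 0.8058 = 0.1942.
P(D) = P(D|S1)·P(S1) + P(D|S2)·P(S2) + P(D|S3)·P(S3) + P(D|S4)·P(S4)
      = 0.1799·0.244 + 0.1942·0.108 + 0.0873·0.123 + 0.0892·0.525
      = 0.0438956 + 0.0209736 + 0.0107379 + 0.04683 = 0.1224371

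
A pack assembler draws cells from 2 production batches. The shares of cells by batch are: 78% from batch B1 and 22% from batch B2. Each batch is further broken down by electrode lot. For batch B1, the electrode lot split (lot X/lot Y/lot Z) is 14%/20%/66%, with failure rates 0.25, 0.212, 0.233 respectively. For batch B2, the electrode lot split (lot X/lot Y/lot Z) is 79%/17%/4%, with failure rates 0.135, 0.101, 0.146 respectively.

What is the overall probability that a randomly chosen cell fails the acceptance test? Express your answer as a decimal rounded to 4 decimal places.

P(F|B1) = 0.14·0.25 + 0.2·0.212 + 0.66·0.233 = 0.035 + 0.0424 + 0.15378 = 0.23118
P(F|B2) = 0.79·0.135 + 0.17·0.101 + 0.04·0.146 = 0.10665 + 0.01717 + 0.00584 = 0.12966
Then overall,
P(F) = 0.78·0.23118 + 0.22·0.12966
      = 0.1803204 + 0.0285252 = 0.2088456

0.2088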